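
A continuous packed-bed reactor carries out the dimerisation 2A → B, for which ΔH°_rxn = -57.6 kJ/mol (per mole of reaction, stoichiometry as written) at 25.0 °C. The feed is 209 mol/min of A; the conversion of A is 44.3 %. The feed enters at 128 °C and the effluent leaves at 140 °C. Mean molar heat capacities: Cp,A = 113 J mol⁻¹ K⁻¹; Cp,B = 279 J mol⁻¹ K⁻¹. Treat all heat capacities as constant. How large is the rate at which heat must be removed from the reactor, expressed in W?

Extent of reaction ξ = 0.443 × 209 / 2 = 46.294 mol/min
Reaction term: ξ·ΔH°_rxn = 46.294 × -57.6 = -2666.5 kJ/min
Sensible, feed 128→25 °C: -2432.6 kJ/min
Outlet flows (mol/min): A 116.41, B 46.294
Sensible, products 25→140 °C: 2998.1 kJ/min
Q = ΔH = -2100.9 kJ/min = -35.016 kW
Heat removed = 35016 W

Q_out = 35000 W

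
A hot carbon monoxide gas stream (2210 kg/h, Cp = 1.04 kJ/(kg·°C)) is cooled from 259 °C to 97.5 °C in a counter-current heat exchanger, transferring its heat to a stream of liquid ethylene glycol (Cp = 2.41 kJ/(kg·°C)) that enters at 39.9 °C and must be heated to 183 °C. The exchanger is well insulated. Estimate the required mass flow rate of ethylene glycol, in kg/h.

ṁ_c = 1080 kg/h

Heat released by hot stream: Q = 2210 × 1.04 × (259 − 97.5) = 371190 kJ/h
Energy balance on cold side (adiabatic exchanger): Q = ṁ_c·Cp_c·(T_c,out − T_c,in)
ṁ_c = 371190 / [2.41 × (183 − 39.9)] = 1076.3 kg/h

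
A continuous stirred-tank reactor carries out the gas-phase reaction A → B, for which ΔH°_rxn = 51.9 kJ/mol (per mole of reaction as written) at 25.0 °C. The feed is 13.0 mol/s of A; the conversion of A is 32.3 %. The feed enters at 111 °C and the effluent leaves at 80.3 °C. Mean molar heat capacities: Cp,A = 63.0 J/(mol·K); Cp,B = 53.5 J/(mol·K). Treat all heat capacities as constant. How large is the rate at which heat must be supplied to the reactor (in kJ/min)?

Q_in = 11400 kJ/min

Extent of reaction ξ = 0.323 × 13.0 = 4.199 mol/s
Reaction term: ξ·ΔH°_rxn = 4.199 × 51.9 = 217.93 kJ/s
Sensible, feed 111→25 °C: -70.434 kJ/s
Outlet flows (mol/s): A 8.801, B 4.199
Sensible, products 25→80.3 °C: 43.085 kJ/s
Q = ΔH = 190.58 kJ/s = 190.58 kW
Heat supplied = 11435 kJ/min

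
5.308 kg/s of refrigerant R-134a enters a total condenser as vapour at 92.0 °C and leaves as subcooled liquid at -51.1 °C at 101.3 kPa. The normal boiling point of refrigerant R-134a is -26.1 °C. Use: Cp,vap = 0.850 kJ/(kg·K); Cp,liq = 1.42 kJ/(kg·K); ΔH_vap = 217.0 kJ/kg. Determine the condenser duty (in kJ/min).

Q_c = 112000 kJ/min

vapour 92.0→-26.1 °C: -100.38 kJ/kg
condensation at -26.1 °C: -217 kJ/kg
liquid -26.1→-51.1 °C: -35.5 kJ/kg
Δh = -100.38 + -217 + -35.5 = -352.88 kJ/kg
Q = ṁ·Δh = 5.308 kg/s × -352.88 kJ/kg = -1873.1 kJ/s
|Q| = 1873.1 kW = 112390 kJ/min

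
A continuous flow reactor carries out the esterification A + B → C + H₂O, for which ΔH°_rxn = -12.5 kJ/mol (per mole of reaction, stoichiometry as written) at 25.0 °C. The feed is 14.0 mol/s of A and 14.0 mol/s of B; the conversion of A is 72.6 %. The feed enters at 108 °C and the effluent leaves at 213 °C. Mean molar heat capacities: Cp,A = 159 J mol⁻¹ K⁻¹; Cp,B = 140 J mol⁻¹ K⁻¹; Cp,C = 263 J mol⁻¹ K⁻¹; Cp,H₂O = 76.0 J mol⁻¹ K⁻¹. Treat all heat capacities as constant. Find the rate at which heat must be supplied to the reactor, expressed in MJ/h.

Extent of reaction ξ = 0.726 × 14.0 = 10.164 mol/s
Reaction term: ξ·ΔH°_rxn = 10.164 × -12.5 = -127.05 kJ/s
Sensible, feed 108→25 °C: -347.44 kJ/s
Outlet flows (mol/s): A 3.836, B 3.836, C 10.164, H₂O 10.164
Sensible, products 25→213 °C: 863.4 kJ/s
Q = ΔH = 388.91 kJ/s = 388.91 kW
Heat supplied = 1400.1 MJ/h

Q_in = 1400 MJ/h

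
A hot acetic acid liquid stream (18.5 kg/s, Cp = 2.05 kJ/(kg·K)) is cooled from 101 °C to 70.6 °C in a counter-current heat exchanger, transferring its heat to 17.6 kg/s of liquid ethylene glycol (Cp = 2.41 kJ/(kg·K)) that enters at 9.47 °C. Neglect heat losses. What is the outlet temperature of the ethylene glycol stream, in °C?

T_c,out = 36.7 °C

Heat released by hot stream: Q = 18.5 × 2.05 × (101 − 70.6) = 1152.9 kJ/s
Energy balance on cold side (adiabatic exchanger): Q = ṁ_c·Cp_c·(T_c,out − T_c,in)
T_c,out = 9.47 + 1152.9/(17.6 × 2.41) = 36.651 °C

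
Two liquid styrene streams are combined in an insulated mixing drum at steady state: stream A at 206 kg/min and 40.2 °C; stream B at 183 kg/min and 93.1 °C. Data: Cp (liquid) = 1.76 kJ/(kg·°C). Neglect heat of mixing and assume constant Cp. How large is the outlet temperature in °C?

T_out = 65.1 °C

Energy balance with Q = 0: Σ ṁᵢCp,ᵢ(T_out − Tᵢ) = 0
Σ ṁᵢCp,ᵢTᵢ = 206×1.76×40.2 + 183×1.76×93.1 = 44561
Σ ṁᵢCp,ᵢ = 206×1.76 + 183×1.76 = 684.64
T_out = 44561 / 684.64 = 65.086 °C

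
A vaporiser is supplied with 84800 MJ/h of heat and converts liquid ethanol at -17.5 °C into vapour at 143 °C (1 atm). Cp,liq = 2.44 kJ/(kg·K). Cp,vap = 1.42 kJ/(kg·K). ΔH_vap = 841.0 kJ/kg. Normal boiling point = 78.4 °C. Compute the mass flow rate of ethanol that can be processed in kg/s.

Δh = 2.44×(78.4−-17.5) + 841.0 + 1.42×(143−78.4) = 1166.7 kJ/kg
Q = 84800 MJ/h = 23556 kJ/s = 23556 kJ/s
ṁ = Q/Δh = 23556 / 1166.7 = 20.189 kg/s

ṁ = 20.2 kg/s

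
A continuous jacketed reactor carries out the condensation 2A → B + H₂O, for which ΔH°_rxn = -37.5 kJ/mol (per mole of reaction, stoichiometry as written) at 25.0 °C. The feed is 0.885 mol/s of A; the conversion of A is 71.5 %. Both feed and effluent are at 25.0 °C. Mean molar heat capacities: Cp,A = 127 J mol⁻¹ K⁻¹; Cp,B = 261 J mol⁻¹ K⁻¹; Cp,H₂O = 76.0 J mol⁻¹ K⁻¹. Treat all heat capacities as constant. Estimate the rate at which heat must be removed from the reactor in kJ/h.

Q_out = 42700 kJ/h

Extent of reaction ξ = 0.715 × 0.885 / 2 = 0.31639 mol/s
Reaction term: ξ·ΔH°_rxn = 0.31639 × -37.5 = -11.865 kJ/s
Q = ΔH = -11.865 kJ/s = -11.865 kW
Heat removed = 42712 kJ/h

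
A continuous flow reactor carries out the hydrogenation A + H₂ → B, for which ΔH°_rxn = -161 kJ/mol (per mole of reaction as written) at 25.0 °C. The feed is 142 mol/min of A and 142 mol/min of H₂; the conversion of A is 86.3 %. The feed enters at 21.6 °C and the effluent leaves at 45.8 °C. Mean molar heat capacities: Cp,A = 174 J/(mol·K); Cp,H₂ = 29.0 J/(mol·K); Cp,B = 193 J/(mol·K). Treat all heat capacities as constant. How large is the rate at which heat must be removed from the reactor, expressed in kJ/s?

Extent of reaction ξ = 0.863 × 142 = 122.55 mol/min
Reaction term: ξ·ΔH°_rxn = 122.55 × -161 = -19730 kJ/min
Sensible, feed 21.6→25 °C: 98.008 kJ/min
Outlet flows (mol/min): A 19.454, H₂ 19.454, B 122.55
Sensible, products 25→45.8 °C: 574.09 kJ/min
Q = ΔH = -19058 kJ/min = -317.63 kW
Heat removed = 317.63 kJ/s

Q_out = 318 kJ/s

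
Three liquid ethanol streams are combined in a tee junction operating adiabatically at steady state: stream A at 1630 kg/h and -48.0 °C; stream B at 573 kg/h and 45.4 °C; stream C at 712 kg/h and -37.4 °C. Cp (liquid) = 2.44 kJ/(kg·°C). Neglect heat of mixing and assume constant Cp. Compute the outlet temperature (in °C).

T_out = -27.1 °C

Adiabatic, steady state ⇒ Σ ṁᵢCp,ᵢ(T_out − Tᵢ) = 0
T_out = Σ ṁᵢCp,ᵢTᵢ / Σ ṁᵢCp,ᵢ
      = -192410 / 7112.6 = -27.051 °C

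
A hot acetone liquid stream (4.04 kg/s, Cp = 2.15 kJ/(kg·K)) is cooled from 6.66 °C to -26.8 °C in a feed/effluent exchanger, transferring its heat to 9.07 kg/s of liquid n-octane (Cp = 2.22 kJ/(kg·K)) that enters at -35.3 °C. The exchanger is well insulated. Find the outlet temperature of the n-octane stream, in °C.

Heat released by hot stream: Q = 4.04 × 2.15 × (6.66 − -26.8) = 290.63 kJ/s
Energy balance on cold side (adiabatic exchanger): Q = ṁ_c·Cp_c·(T_c,out − T_c,in)
T_c,out = -35.3 + 290.63/(9.07 × 2.22) = -20.866 °C

T_c,out = -20.9 °C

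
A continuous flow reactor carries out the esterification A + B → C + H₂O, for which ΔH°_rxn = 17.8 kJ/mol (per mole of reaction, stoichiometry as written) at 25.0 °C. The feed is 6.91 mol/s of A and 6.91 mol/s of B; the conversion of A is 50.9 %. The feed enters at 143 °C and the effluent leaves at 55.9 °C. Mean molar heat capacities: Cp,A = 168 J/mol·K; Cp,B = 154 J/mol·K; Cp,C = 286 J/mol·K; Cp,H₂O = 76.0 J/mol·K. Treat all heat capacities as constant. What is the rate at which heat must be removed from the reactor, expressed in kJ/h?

Q_out = 457000 kJ/h

Extent of reaction ξ = 0.509 × 6.91 = 3.5172 mol/s
Reaction term: ξ·ΔH°_rxn = 3.5172 × 17.8 = 62.606 kJ/s
Sensible, feed 143→25 °C: -262.55 kJ/s
Outlet flows (mol/s): A 3.3928, B 3.3928, C 3.5172, H₂O 3.5172
Sensible, products 25→55.9 °C: 73.1 kJ/s
Q = ΔH = -126.85 kJ/s = -126.85 kW
Heat removed = 456650 kJ/h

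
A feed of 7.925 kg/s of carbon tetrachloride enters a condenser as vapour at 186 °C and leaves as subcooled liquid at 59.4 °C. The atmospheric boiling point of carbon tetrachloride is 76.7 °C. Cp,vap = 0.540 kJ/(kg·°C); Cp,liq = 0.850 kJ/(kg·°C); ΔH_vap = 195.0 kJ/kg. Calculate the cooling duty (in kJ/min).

Q_c = 128000 kJ/min

vapour 186→76.7 °C: -59.022 kJ/kg
condensation at 76.7 °C: -195 kJ/kg
liquid 76.7→59.4 °C: -14.705 kJ/kg
Δh = -59.022 + -195 + -14.705 = -268.73 kJ/kg
Q = ṁ·Δh = 7.925 kg/s × -268.73 kJ/kg = -2129.7 kJ/s
|Q| = 2129.7 kW = 127780 kJ/min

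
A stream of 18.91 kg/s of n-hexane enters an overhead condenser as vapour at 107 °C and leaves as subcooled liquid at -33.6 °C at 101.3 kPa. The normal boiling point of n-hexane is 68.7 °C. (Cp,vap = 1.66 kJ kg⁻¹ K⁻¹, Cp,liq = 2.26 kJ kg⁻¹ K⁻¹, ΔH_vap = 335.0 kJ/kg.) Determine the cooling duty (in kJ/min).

vapour 107→68.7 °C: -63.578 kJ/kg
condensation at 68.7 °C: -335 kJ/kg
liquid 68.7→-33.6 °C: -231.2 kJ/kg
Δh = -63.578 + -335 + -231.2 = -629.78 kJ/kg
Q = ṁ·Δh = 18.91 kg/s × -629.78 kJ/kg = -11909 kJ/s
|Q| = 11909 kW = 714540 kJ/min

Q_c = 715000 kJ/min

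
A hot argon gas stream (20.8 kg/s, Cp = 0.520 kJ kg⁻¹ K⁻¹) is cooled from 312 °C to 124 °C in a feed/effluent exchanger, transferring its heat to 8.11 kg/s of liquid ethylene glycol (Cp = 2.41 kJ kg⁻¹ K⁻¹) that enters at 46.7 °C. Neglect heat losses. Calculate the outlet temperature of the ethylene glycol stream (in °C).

Heat released by hot stream: Q = 20.8 × 0.520 × (312 − 124) = 2033.4 kJ/s
Energy balance on cold side (adiabatic exchanger): Q = ṁ_c·Cp_c·(T_c,out − T_c,in)
T_c,out = 46.7 + 2033.4/(8.11 × 2.41) = 150.74 °C

T_c,out = 151 °C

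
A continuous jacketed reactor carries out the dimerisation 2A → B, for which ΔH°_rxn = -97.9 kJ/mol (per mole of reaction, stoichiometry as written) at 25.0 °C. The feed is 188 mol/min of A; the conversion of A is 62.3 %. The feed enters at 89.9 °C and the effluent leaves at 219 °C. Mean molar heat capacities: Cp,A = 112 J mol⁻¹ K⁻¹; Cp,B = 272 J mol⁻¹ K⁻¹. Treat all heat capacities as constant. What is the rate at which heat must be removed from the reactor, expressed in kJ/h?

Q_out = 148000 kJ/h

Extent of reaction ξ = 0.623 × 188 / 2 = 58.562 mol/min
Reaction term: ξ·ΔH°_rxn = 58.562 × -97.9 = -5733.2 kJ/min
Sensible, feed 89.9→25 °C: -1366.5 kJ/min
Outlet flows (mol/min): A 70.876, B 58.562
Sensible, products 25→219 °C: 4630.2 kJ/min
Q = ΔH = -2469.6 kJ/min = -41.159 kW
Heat removed = 148170 kJ/h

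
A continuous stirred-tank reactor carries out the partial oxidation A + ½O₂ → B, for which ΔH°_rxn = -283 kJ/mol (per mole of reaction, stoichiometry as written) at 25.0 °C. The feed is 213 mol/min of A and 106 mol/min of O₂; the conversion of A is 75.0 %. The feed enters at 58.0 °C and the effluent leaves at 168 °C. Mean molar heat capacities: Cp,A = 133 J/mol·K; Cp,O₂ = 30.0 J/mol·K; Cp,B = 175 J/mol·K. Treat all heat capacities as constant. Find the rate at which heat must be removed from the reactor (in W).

Q_out = 685000 W

Extent of reaction ξ = 0.750 × 213 = 159.75 mol/min
Reaction term: ξ·ΔH°_rxn = 159.75 × -283 = -45209 kJ/min
Sensible, feed 58.0→25 °C: -1039.8 kJ/min
Outlet flows (mol/min): A 53.25, O₂ 26.125, B 159.75
Sensible, products 25→168 °C: 5122.6 kJ/min
Q = ΔH = -41126 kJ/min = -685.44 kW
Heat removed = 685440 W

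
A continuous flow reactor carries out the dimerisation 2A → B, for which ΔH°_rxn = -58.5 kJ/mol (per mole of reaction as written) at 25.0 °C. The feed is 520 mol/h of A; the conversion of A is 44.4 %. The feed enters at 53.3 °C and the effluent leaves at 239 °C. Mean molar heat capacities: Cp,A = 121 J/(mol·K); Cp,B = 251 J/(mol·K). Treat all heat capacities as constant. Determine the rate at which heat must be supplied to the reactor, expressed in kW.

Extent of reaction ξ = 0.444 × 520 / 2 = 115.44 mol/h
Reaction term: ξ·ΔH°_rxn = 115.44 × -58.5 = -6753.2 kJ/h
Sensible, feed 53.3→25 °C: -1780.6 kJ/h
Outlet flows (mol/h): A 289.12, B 115.44
Sensible, products 25→239 °C: 13687 kJ/h
Q = ΔH = 5153.3 kJ/h = 1.4315 kW
Heat supplied = 1.4315 kW

Q_in = 1.43 kW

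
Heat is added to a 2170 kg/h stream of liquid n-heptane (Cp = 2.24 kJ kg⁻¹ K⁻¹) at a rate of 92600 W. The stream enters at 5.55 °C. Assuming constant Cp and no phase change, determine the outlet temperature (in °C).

T_out = 74.1 °C

Q = 92600 W = 333360 kJ/h
ΔT = Q/(ṁ·Cp) = 333360/(2170×2.24) = 68.581 K
T_out = 5.55 + 68.581 = 74.131 °C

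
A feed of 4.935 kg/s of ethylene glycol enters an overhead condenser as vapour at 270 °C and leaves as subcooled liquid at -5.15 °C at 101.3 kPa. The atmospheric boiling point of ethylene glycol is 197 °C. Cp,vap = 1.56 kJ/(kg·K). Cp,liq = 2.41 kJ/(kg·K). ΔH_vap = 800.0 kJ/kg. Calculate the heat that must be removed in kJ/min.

vapour 270→197 °C: -113.88 kJ/kg
condensation at 197 °C: -800 kJ/kg
liquid 197→-5.15 °C: -487.18 kJ/kg
Δh = -113.88 + -800 + -487.18 = -1401.1 kJ/kg
Q = ṁ·Δh = 4.935 kg/s × -1401.1 kJ/kg = -6914.2 kJ/s
|Q| = 6914.2 kW = 414850 kJ/min

Q_c = 415000 kJ/min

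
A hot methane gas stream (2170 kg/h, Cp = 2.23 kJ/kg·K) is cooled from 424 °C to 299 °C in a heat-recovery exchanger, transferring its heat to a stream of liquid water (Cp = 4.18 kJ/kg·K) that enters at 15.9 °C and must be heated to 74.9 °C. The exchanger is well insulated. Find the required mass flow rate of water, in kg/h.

ṁ_c = 2450 kg/h

Heat released by hot stream: Q = 2170 × 2.23 × (424 − 299) = 604890 kJ/h
Energy balance on cold side (adiabatic exchanger): Q = ṁ_c·Cp_c·(T_c,out − T_c,in)
ṁ_c = 604890 / [4.18 × (74.9 − 15.9)] = 2452.7 kg/h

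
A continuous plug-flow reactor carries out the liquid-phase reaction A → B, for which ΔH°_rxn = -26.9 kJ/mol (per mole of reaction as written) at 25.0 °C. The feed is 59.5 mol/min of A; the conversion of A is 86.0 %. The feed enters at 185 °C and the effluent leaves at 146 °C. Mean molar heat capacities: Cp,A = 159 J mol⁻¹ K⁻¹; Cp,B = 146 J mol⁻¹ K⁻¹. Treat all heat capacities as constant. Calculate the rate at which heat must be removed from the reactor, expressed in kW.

Q_out = 30.4 kW

Extent of reaction ξ = 0.860 × 59.5 = 51.17 mol/min
Reaction term: ξ·ΔH°_rxn = 51.17 × -26.9 = -1376.5 kJ/min
Sensible, feed 185→25 °C: -1513.7 kJ/min
Outlet flows (mol/min): A 8.33, B 51.17
Sensible, products 25→146 °C: 1064.2 kJ/min
Q = ΔH = -1825.9 kJ/min = -30.432 kW
Heat removed = 30.432 kW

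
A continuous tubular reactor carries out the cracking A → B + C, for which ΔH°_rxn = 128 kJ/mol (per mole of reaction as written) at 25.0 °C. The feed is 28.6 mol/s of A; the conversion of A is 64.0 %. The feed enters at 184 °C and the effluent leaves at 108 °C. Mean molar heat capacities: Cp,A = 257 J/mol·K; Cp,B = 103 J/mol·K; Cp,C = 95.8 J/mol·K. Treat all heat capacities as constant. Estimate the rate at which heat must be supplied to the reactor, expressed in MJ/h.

Q_in = 6110 MJ/h

Extent of reaction ξ = 0.640 × 28.6 = 18.304 mol/s
Reaction term: ξ·ΔH°_rxn = 18.304 × 128 = 2342.9 kJ/s
Sensible, feed 184→25 °C: -1168.7 kJ/s
Outlet flows (mol/s): A 10.296, B 18.304, C 18.304
Sensible, products 25→108 °C: 521.65 kJ/s
Q = ΔH = 1695.9 kJ/s = 1695.9 kW
Heat supplied = 6105.2 MJ/h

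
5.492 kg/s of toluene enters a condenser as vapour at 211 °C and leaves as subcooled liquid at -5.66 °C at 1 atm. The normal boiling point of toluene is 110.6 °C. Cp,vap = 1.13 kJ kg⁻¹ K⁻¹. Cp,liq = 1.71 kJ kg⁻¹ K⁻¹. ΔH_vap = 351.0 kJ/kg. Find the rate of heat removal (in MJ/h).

Q_c = 13100 MJ/h

vapour 211→110.6 °C: -113.45 kJ/kg
condensation at 110.6 °C: -351 kJ/kg
liquid 110.6→-5.66 °C: -198.8 kJ/kg
Δh = -113.45 + -351 + -198.8 = -663.26 kJ/kg
Q = ṁ·Δh = 5.492 kg/s × -663.26 kJ/kg = -3642.6 kJ/s
|Q| = 3642.6 kW = 13113 MJ/h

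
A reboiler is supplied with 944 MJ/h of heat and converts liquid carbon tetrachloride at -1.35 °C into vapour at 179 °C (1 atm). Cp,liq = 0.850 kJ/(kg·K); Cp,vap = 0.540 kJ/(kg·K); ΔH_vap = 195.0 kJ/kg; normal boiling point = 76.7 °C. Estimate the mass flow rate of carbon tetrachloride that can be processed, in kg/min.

ṁ = 49.7 kg/min

Δh = 0.850×(76.7−-1.35) + 195.0 + 0.540×(179−76.7) = 316.58 kJ/kg
Q = 944 MJ/h = 262.22 kJ/s = 15733 kJ/min
ṁ = Q/Δh = 15733 / 316.58 = 49.697 kg/min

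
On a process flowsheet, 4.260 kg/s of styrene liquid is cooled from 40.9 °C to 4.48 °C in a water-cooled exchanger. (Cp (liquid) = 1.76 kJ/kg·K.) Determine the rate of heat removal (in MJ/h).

Q = ṁ·Cp·ΔT = 4.260 × 1.76 × (4.48 − 40.9) = -273.06 kJ/s
Cooling duty = 983.03 MJ/h

Q_c = 983 MJ/h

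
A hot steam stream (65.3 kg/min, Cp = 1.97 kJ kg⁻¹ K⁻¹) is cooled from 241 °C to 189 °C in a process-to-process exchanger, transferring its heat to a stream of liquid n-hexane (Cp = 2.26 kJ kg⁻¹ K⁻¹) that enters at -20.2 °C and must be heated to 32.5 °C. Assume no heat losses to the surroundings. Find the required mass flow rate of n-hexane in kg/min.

ṁ_c = 56.2 kg/min

Heat released by hot stream: Q = 65.3 × 1.97 × (241 − 189) = 6689.3 kJ/min
Energy balance on cold side (adiabatic exchanger): Q = ṁ_c·Cp_c·(T_c,out − T_c,in)
ṁ_c = 6689.3 / [2.26 × (32.5 − -20.2)] = 56.165 kg/min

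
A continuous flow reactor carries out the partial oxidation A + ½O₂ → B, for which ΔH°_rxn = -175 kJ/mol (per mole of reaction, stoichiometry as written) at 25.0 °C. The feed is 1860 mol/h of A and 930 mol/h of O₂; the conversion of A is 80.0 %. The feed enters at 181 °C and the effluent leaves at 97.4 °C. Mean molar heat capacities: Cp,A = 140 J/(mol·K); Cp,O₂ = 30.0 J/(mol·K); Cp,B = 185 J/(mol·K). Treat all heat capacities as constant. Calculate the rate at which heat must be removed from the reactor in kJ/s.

Extent of reaction ξ = 0.800 × 1860 = 1488 mol/h
Reaction term: ξ·ΔH°_rxn = 1488 × -175 = -260400 kJ/h
Sensible, feed 181→25 °C: -44975 kJ/h
Outlet flows (mol/h): A 372, O₂ 186, B 1488
Sensible, products 25→97.4 °C: 24105 kJ/h
Q = ΔH = -281270 kJ/h = -78.131 kW
Heat removed = 78.131 kJ/s

Q_out = 78.1 kJ/s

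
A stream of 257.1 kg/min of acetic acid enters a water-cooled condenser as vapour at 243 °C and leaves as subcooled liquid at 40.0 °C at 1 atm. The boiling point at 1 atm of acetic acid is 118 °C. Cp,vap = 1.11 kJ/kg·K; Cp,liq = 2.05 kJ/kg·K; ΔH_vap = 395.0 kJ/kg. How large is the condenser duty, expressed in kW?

Q_c = 2970 kW

vapour 243→118 °C: -138.75 kJ/kg
condensation at 118 °C: -395 kJ/kg
liquid 118→40.0 °C: -159.9 kJ/kg
Δh = -138.75 + -395 + -159.9 = -693.65 kJ/kg
Q = ṁ·Δh = 257.1 kg/min × -693.65 kJ/kg = -178340 kJ/min
|Q| = 2972.3 kW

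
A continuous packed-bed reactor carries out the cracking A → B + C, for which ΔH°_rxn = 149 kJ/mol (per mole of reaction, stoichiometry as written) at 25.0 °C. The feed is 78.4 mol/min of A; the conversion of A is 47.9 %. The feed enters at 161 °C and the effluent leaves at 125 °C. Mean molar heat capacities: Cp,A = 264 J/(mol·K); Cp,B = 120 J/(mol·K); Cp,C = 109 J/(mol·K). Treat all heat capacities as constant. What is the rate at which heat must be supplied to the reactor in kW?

Extent of reaction ξ = 0.479 × 78.4 = 37.554 mol/min
Reaction term: ξ·ΔH°_rxn = 37.554 × 149 = 5595.5 kJ/min
Sensible, feed 161→25 °C: -2814.9 kJ/min
Outlet flows (mol/min): A 40.846, B 37.554, C 37.554
Sensible, products 25→125 °C: 1938.3 kJ/min
Q = ΔH = 4718.9 kJ/min = 78.649 kW
Heat supplied = 78.649 kW

Q_in = 78.6 kW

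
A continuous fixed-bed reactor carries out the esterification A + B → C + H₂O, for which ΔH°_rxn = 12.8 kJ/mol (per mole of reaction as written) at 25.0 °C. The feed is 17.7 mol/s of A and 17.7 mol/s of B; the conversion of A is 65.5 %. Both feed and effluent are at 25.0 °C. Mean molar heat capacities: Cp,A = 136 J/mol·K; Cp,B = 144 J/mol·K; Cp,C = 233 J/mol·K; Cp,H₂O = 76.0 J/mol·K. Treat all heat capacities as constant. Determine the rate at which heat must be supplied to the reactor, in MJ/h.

Q_in = 534 MJ/h

Extent of reaction ξ = 0.655 × 17.7 = 11.594 mol/s
Reaction term: ξ·ΔH°_rxn = 11.594 × 12.8 = 148.4 kJ/s
Q = ΔH = 148.4 kJ/s = 148.4 kW
Heat supplied = 534.23 MJ/h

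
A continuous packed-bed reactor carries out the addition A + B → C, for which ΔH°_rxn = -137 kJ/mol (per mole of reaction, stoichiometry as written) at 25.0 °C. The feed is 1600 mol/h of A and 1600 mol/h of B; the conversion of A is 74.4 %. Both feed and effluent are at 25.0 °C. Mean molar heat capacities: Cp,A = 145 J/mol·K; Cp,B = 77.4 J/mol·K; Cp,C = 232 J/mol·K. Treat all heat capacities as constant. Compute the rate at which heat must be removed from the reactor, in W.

Extent of reaction ξ = 0.744 × 1600 = 1190.4 mol/h
Reaction term: ξ·ΔH°_rxn = 1190.4 × -137 = -163080 kJ/h
Q = ΔH = -163080 kJ/h = -45.301 kW
Heat removed = 45301 W

Q_out = 45300 W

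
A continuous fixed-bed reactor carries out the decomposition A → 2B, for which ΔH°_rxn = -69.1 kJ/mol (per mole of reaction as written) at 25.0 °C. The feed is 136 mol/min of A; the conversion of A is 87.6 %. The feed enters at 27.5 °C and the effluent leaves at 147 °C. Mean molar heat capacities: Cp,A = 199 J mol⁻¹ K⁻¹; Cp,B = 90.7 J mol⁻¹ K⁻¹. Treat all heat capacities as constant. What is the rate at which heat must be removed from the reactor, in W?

Extent of reaction ξ = 0.876 × 136 = 119.14 mol/min
Reaction term: ξ·ΔH°_rxn = 119.14 × -69.1 = -8232.3 kJ/min
Sensible, feed 27.5→25 °C: -67.66 kJ/min
Outlet flows (mol/min): A 16.864, B 238.27
Sensible, products 25→147 °C: 3046 kJ/min
Q = ΔH = -5254 kJ/min = -87.566 kW
Heat removed = 87566 W

Q_out = 87600 W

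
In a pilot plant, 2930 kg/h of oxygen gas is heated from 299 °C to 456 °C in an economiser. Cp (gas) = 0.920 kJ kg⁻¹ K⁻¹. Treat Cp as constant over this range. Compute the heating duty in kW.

Q = ṁ·Cp·ΔT = 2930 × 0.920 × (456 − 299) = 423210 kJ/h
Converting: 423210 / 3600 s = 117.56 kW

Q = 118 kW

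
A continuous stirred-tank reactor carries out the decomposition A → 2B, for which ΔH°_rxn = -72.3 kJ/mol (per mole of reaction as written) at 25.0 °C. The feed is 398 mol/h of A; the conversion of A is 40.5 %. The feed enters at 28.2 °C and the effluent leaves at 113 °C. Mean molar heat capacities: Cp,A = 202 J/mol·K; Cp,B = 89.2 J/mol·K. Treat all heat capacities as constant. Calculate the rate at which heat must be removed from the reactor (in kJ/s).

Extent of reaction ξ = 0.405 × 398 = 161.19 mol/h
Reaction term: ξ·ΔH°_rxn = 161.19 × -72.3 = -11654 kJ/h
Sensible, feed 28.2→25 °C: -257.27 kJ/h
Outlet flows (mol/h): A 236.81, B 322.38
Sensible, products 25→113 °C: 6740.1 kJ/h
Q = ΔH = -5171.2 kJ/h = -1.4364 kW
Heat removed = 1.4364 kJ/s

Q_out = 1.44 kJ/s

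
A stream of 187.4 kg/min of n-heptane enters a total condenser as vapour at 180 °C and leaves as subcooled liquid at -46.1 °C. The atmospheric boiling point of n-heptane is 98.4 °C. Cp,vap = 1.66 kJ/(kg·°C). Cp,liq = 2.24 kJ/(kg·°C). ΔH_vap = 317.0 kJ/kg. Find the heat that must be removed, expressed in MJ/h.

vapour 180→98.4 °C: -135.46 kJ/kg
condensation at 98.4 °C: -317 kJ/kg
liquid 98.4→-46.1 °C: -323.68 kJ/kg
Δh = -135.46 + -317 + -323.68 = -776.14 kJ/kg
Q = ṁ·Δh = 187.4 kg/min × -776.14 kJ/kg = -145450 kJ/min
|Q| = 2424.1 kW = 8726.9 MJ/h

Q_c = 8730 MJ/h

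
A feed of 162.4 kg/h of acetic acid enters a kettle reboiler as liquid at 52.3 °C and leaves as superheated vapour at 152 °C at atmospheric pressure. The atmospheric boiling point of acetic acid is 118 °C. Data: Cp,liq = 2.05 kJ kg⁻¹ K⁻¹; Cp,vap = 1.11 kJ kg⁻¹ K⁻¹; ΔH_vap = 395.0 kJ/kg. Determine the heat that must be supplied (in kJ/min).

Q = 1540 kJ/min

liquid 52.3→118 °C: 134.69 kJ/kg
vaporisation at 118 °C: 395 kJ/kg
vapour 118→152 °C: 37.74 kJ/kg
Δh = 134.69 + 395 + 37.74 = 567.42 kJ/kg
Q = ṁ·Δh = 162.4 kg/h × 567.42 kJ/kg = 92150 kJ/h
|Q| = 25.597 kW = 1535.8 kJ/min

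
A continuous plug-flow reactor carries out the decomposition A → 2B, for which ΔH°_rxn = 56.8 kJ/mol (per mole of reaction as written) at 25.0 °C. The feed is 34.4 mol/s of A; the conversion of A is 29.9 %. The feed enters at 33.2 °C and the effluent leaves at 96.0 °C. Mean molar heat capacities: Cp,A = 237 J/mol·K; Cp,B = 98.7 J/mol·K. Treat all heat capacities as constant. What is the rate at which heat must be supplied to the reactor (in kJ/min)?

Extent of reaction ξ = 0.299 × 34.4 = 10.286 mol/s
Reaction term: ξ·ΔH°_rxn = 10.286 × 56.8 = 584.22 kJ/s
Sensible, feed 33.2→25 °C: -66.853 kJ/s
Outlet flows (mol/s): A 24.114, B 20.571
Sensible, products 25→96.0 °C: 549.93 kJ/s
Q = ΔH = 1067.3 kJ/s = 1067.3 kW
Heat supplied = 64038 kJ/min

Q_in = 64000 kJ/min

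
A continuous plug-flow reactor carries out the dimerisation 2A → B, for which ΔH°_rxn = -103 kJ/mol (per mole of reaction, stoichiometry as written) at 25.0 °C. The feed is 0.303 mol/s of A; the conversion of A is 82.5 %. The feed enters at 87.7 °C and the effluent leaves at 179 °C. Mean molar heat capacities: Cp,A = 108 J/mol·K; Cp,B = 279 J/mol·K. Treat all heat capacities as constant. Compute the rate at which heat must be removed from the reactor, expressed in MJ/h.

Q_out = 31.2 MJ/h

Extent of reaction ξ = 0.825 × 0.303 / 2 = 0.12499 mol/s
Reaction term: ξ·ΔH°_rxn = 0.12499 × -103 = -12.874 kJ/s
Sensible, feed 87.7→25 °C: -2.0518 kJ/s
Outlet flows (mol/s): A 0.053025, B 0.12499
Sensible, products 25→179 °C: 6.2521 kJ/s
Q = ΔH = -8.6734 kJ/s = -8.6734 kW
Heat removed = 31.224 MJ/h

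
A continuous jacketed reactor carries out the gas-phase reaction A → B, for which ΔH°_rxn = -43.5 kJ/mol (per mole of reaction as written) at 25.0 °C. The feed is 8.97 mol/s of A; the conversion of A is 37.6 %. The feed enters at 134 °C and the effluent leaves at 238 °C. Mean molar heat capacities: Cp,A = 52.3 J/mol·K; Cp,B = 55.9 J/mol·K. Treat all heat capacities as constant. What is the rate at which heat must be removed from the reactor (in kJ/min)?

Q_out = 5720 kJ/min

Extent of reaction ξ = 0.376 × 8.97 = 3.3727 mol/s
Reaction term: ξ·ΔH°_rxn = 3.3727 × -43.5 = -146.71 kJ/s
Sensible, feed 134→25 °C: -51.135 kJ/s
Outlet flows (mol/s): A 5.5973, B 3.3727
Sensible, products 25→238 °C: 102.51 kJ/s
Q = ΔH = -95.337 kJ/s = -95.337 kW
Heat removed = 5720.2 kJ/min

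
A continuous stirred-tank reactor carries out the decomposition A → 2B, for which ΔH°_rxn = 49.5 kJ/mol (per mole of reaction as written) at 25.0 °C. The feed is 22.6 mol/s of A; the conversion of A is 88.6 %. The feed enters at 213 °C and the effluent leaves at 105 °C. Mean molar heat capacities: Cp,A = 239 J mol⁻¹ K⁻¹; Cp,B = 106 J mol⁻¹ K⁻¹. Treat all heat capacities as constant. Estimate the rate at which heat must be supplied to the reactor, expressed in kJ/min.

Extent of reaction ξ = 0.886 × 22.6 = 20.024 mol/s
Reaction term: ξ·ΔH°_rxn = 20.024 × 49.5 = 991.17 kJ/s
Sensible, feed 213→25 °C: -1015.5 kJ/s
Outlet flows (mol/s): A 2.5764, B 40.047
Sensible, products 25→105 °C: 388.86 kJ/s
Q = ΔH = 364.57 kJ/s = 364.57 kW
Heat supplied = 21874 kJ/min

Q_in = 21900 kJ/min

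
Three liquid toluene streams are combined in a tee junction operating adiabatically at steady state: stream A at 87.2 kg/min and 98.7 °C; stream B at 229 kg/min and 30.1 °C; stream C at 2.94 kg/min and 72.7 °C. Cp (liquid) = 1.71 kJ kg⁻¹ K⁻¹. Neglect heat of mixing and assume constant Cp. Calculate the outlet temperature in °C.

T_out = 49.2 °C

Energy balance with Q = 0: Σ ṁᵢCp,ᵢ(T_out − Tᵢ) = 0
T_out = Σ ṁᵢCp,ᵢTᵢ / Σ ṁᵢCp,ᵢ
      = 26870 / 545.73 = 49.236 °C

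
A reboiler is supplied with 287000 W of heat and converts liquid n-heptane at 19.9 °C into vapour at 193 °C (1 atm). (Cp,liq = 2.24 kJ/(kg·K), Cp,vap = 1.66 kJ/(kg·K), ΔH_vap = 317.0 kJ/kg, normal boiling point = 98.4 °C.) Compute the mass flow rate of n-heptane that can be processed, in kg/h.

ṁ = 1590 kg/h

Δh = 2.24×(98.4−19.9) + 317.0 + 1.66×(193−98.4) = 649.88 kJ/kg
Q = 287000 W = 287 kJ/s = 1.0332e+06 kJ/h
ṁ = Q/Δh = 1.0332e+06 / 649.88 = 1589.8 kg/h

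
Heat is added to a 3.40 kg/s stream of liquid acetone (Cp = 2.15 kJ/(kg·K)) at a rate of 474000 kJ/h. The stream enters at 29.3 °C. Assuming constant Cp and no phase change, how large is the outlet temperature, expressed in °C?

Q = 474000 kJ/h = 131.67 kJ/s
ΔT = Q/(ṁ·Cp) = 131.67/(3.40×2.15) = 18.012 K
T_out = 29.3 + 18.012 = 47.312 °C

T_out = 47.3 °C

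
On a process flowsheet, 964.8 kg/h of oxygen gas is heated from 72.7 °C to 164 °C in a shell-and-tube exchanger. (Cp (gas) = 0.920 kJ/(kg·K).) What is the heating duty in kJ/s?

Q = ṁ·Cp·ΔT = 964.8 × 0.920 × (164 − 72.7) = 81039 kJ/h
Converting: 81039 / 3600 s = 22.511 kW

Q = 22.5 kJ/s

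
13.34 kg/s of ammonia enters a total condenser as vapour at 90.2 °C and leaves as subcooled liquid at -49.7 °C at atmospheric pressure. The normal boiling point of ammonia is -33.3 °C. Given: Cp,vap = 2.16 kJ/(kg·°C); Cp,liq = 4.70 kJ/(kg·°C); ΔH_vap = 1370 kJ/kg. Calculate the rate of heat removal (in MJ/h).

Q_c = 82300 MJ/h

vapour 90.2→-33.3 °C: -266.76 kJ/kg
condensation at -33.3 °C: -1370 kJ/kg
liquid -33.3→-49.7 °C: -77.08 kJ/kg
Δh = -266.76 + -1370 + -77.08 = -1713.8 kJ/kg
Q = ṁ·Δh = 13.34 kg/s × -1713.8 kJ/kg = -22863 kJ/s
|Q| = 22863 kW = 82305 MJ/h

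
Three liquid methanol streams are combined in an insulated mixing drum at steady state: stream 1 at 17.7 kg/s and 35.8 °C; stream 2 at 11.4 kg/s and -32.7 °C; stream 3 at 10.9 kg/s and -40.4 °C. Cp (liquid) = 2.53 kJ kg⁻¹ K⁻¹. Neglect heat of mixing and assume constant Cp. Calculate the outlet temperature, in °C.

No heat crosses the boundary, so H_out = H_in.
Σ ṁᵢCp,ᵢTᵢ = 17.7×2.53×35.8 + 11.4×2.53×-32.7 + 10.9×2.53×-40.4 = -454.08
Σ ṁᵢCp,ᵢ = 17.7×2.53 + 11.4×2.53 + 10.9×2.53 = 101.2
T_out = -454.08 / 101.2 = -4.487 °C

T_out = -4.49 °C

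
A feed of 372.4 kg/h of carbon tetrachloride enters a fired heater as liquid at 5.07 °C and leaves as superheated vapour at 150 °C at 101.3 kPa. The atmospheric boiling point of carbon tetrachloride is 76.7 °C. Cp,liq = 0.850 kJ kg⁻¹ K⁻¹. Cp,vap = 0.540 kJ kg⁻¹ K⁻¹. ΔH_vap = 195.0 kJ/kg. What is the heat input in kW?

liquid 5.07→76.7 °C: 60.885 kJ/kg
vaporisation at 76.7 °C: 195 kJ/kg
vapour 76.7→150 °C: 39.582 kJ/kg
Δh = 60.885 + 195 + 39.582 = 295.47 kJ/kg
Q = ṁ·Δh = 372.4 kg/h × 295.47 kJ/kg = 110030 kJ/h
|Q| = 30.564 kW

Q = 30.6 kW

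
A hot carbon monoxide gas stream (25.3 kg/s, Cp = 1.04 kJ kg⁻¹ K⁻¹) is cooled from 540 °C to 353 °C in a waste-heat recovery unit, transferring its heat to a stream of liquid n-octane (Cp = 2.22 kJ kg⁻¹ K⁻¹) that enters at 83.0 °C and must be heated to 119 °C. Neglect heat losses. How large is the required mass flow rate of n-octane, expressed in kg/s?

Heat released by hot stream: Q = 25.3 × 1.04 × (540 − 353) = 4920.3 kJ/s
Energy balance on cold side (adiabatic exchanger): Q = ṁ_c·Cp_c·(T_c,out − T_c,in)
ṁ_c = 4920.3 / [2.22 × (119 − 83.0)] = 61.566 kg/s

ṁ_c = 61.6 kg/s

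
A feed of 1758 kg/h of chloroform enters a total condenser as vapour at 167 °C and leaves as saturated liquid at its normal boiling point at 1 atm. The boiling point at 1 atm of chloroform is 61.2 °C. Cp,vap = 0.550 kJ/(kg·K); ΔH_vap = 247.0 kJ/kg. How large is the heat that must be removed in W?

Q_c = 149000 W

vapour 167→61.2 °C: -58.19 kJ/kg
condensation at 61.2 °C: -247 kJ/kg
Δh = -58.19 + -247 = -305.19 kJ/kg
Q = ṁ·Δh = 1758 kg/h × -305.19 kJ/kg = -536520 kJ/h
|Q| = 149.03 kW = 149030 W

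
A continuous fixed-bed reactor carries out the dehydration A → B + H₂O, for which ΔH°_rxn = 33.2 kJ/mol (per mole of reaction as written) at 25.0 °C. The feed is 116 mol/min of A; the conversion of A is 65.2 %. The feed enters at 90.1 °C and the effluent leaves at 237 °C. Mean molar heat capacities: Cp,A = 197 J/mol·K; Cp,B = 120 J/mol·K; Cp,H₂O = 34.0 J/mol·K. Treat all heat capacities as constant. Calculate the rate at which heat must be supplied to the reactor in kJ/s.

Q_in = 86.3 kJ/s

Extent of reaction ξ = 0.652 × 116 = 75.632 mol/min
Reaction term: ξ·ΔH°_rxn = 75.632 × 33.2 = 2511 kJ/min
Sensible, feed 90.1→25 °C: -1487.7 kJ/min
Outlet flows (mol/min): A 40.368, B 75.632, H₂O 75.632
Sensible, products 25→237 °C: 4155.2 kJ/min
Q = ΔH = 5178.5 kJ/min = 86.308 kW
Heat supplied = 86.308 kJ/s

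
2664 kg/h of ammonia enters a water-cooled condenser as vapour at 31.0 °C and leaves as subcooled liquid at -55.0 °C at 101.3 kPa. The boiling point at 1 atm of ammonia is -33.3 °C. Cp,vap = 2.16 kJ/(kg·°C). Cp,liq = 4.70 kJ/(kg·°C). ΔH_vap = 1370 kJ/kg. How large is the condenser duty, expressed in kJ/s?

vapour 31.0→-33.3 °C: -138.89 kJ/kg
condensation at -33.3 °C: -1370 kJ/kg
liquid -33.3→-55.0 °C: -101.99 kJ/kg
Δh = -138.89 + -1370 + -101.99 = -1610.9 kJ/kg
Q = ṁ·Δh = 2664 kg/h × -1610.9 kJ/kg = -4.2914e+06 kJ/h
|Q| = 1192 kW

Q_c = 1190 kJ/s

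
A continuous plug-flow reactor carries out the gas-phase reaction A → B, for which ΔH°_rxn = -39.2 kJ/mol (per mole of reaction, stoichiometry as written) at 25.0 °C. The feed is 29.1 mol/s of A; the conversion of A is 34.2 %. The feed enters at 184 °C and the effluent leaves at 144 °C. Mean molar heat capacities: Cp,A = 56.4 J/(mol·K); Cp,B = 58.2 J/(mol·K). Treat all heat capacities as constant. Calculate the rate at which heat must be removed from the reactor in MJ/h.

Q_out = 1630 MJ/h

Extent of reaction ξ = 0.342 × 29.1 = 9.9522 mol/s
Reaction term: ξ·ΔH°_rxn = 9.9522 × -39.2 = -390.13 kJ/s
Sensible, feed 184→25 °C: -260.96 kJ/s
Outlet flows (mol/s): A 19.148, B 9.9522
Sensible, products 25→144 °C: 197.44 kJ/s
Q = ΔH = -453.64 kJ/s = -453.64 kW
Heat removed = 1633.1 MJ/h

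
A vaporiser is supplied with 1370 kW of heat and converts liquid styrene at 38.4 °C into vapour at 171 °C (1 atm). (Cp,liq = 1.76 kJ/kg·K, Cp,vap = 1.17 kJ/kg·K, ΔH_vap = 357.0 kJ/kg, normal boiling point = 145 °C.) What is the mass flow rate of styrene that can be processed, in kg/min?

Δh = 1.76×(145−38.4) + 357.0 + 1.17×(171−145) = 575.04 kJ/kg
Q = 1370 kW = 1370 kJ/s = 82200 kJ/min
ṁ = Q/Δh = 82200 / 575.04 = 142.95 kg/min

ṁ = 143 kg/min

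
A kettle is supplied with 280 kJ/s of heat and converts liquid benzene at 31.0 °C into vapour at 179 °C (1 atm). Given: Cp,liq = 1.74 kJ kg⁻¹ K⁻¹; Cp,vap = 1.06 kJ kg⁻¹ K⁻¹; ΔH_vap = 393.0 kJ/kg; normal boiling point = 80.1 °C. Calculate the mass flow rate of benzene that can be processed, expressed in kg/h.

ṁ = 1730 kg/h

Δh = 1.74×(80.1−31.0) + 393.0 + 1.06×(179−80.1) = 583.27 kJ/kg
Q = 280 kJ/s = 280 kJ/s = 1.008e+06 kJ/h
ṁ = Q/Δh = 1.008e+06 / 583.27 = 1728.2 kg/h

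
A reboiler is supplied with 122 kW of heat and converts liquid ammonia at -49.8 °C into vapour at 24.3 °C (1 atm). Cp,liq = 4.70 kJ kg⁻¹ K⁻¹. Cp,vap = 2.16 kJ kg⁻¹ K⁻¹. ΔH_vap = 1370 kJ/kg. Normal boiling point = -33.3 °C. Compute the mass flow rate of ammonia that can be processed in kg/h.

Δh = 4.70×(-33.3−-49.8) + 1370 + 2.16×(24.3−-33.3) = 1572 kJ/kg
Q = 122 kW = 122 kJ/s = 439200 kJ/h
ṁ = Q/Δh = 439200 / 1572 = 279.4 kg/h

ṁ = 279 kg/h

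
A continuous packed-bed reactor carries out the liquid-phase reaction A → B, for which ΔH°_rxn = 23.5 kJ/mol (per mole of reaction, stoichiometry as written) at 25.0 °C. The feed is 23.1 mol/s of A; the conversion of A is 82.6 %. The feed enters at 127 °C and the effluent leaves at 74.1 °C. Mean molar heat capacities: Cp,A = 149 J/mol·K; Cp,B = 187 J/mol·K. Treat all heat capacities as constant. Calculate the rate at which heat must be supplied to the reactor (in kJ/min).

Q_in = 18100 kJ/min

Extent of reaction ξ = 0.826 × 23.1 = 19.081 mol/s
Reaction term: ξ·ΔH°_rxn = 19.081 × 23.5 = 448.39 kJ/s
Sensible, feed 127→25 °C: -351.07 kJ/s
Outlet flows (mol/s): A 4.0194, B 19.081
Sensible, products 25→74.1 °C: 204.6 kJ/s
Q = ΔH = 301.92 kJ/s = 301.92 kW
Heat supplied = 18115 kJ/min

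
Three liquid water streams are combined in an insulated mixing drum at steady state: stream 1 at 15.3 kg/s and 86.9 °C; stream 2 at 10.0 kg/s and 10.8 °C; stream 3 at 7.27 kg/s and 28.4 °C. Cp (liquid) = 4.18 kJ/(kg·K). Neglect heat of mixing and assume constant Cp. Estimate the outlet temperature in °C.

T_out = 50.5 °C

Energy balance with Q = 0: Σ ṁᵢCp,ᵢ(T_out − Tᵢ) = 0
T_out = Σ ṁᵢCp,ᵢTᵢ / Σ ṁᵢCp,ᵢ
      = 6872.1 / 136.14 = 50.477 °C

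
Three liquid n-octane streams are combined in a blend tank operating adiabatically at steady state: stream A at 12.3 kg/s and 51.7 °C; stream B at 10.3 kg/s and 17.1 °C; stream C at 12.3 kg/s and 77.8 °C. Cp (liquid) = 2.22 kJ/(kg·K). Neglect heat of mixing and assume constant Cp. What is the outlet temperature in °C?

Adiabatic, steady state ⇒ Σ ṁᵢCp,ᵢ(T_out − Tᵢ) = 0
Σ ṁᵢCp,ᵢTᵢ = 12.3×2.22×51.7 + 10.3×2.22×17.1 + 12.3×2.22×77.8 = 3927.1
Σ ṁᵢCp,ᵢ = 12.3×2.22 + 10.3×2.22 + 12.3×2.22 = 77.478
T_out = 3927.1 / 77.478 = 50.687 °C

T_out = 50.7 °C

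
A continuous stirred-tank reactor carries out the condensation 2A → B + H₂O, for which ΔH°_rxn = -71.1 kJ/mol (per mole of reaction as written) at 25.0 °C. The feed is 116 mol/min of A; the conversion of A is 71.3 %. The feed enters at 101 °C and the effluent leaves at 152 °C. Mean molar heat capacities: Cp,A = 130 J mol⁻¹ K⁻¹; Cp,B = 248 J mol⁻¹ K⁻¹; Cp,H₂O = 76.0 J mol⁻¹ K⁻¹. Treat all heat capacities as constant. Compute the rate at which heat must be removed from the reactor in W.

Extent of reaction ξ = 0.713 × 116 / 2 = 41.354 mol/min
Reaction term: ξ·ΔH°_rxn = 41.354 × -71.1 = -2940.3 kJ/min
Sensible, feed 101→25 °C: -1146.1 kJ/min
Outlet flows (mol/min): A 33.292, B 41.354, H₂O 41.354
Sensible, products 25→152 °C: 2251.3 kJ/min
Q = ΔH = -1835.1 kJ/min = -30.584 kW
Heat removed = 30584 W

Q_out = 30600 W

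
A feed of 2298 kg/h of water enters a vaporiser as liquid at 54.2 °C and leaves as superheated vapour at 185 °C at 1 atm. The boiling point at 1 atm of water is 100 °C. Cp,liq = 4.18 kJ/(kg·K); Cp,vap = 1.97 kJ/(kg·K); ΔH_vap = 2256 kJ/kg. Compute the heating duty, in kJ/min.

liquid 54.2→100 °C: 191.44 kJ/kg
vaporisation at 100 °C: 2256 kJ/kg
vapour 100→185 °C: 167.45 kJ/kg
Δh = 191.44 + 2256 + 167.45 = 2614.9 kJ/kg
Q = ṁ·Δh = 2298 kg/h × 2614.9 kJ/kg = 6.009e+06 kJ/h
|Q| = 1669.2 kW = 100150 kJ/min

Q = 100000 kJ/min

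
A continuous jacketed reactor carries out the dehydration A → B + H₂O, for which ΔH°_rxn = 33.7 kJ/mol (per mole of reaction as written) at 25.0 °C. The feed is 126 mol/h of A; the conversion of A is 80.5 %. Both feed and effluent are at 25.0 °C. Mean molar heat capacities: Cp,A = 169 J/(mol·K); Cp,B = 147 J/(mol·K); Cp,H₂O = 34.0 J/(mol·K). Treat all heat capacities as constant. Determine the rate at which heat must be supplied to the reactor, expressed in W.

Q_in = 949 W

Extent of reaction ξ = 0.805 × 126 = 101.43 mol/h
Reaction term: ξ·ΔH°_rxn = 101.43 × 33.7 = 3418.2 kJ/h
Q = ΔH = 3418.2 kJ/h = 0.9495 kW
Heat supplied = 949.5 W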